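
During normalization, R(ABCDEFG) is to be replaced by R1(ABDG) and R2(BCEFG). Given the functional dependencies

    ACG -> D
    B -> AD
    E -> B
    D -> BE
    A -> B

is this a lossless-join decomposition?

Yes

Common attributes: R1 ∩ R2 = {BG}.
Closure of {BG}: B → AD applies, adding AD; D → BE applies, adding E. So (BG)⁺ = {ABDEG}.
This closure contains every attribute of R1, so R1 ∩ R2 → R1. The join is lossless.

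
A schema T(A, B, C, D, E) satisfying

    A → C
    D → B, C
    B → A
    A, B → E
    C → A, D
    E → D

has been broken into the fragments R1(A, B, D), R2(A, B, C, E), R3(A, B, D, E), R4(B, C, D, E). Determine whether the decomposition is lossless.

Yes

Chase test. Columns are A, B, C, D, E; row i has aⱼ where attribute j ∈ Ri, else bᵢⱼ.
Initial tableau (one row per fragment):
  row 1: a1 a2 b13 a4 b15
  row 2: a1 a2 a3 b24 a5
  row 3: a1 a2 b33 a4 a5
  row 4: b41 a2 a3 a4 a5
Rows 1 and 2 agree on A; apply A→C and equate their C entries.
Rows 1 and 3 agree on A; apply A→C and equate their C entries.
Rows 1 and 4 agree on B; apply B→A and equate their A entries.
Rows 1 and 2 agree on A, B; apply A, B→E and equate their E entries.
Rows 1 and 2 agree on C; apply C→A, D and equate their A, D entries.
Row 1 is now all distinguished symbols — the join is lossless.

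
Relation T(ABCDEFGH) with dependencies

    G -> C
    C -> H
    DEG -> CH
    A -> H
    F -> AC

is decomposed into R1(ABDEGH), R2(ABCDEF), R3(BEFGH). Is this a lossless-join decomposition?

Chase test. Columns are ABCDEFGH; row i has aⱼ where attribute j ∈ Ri, else bᵢⱼ.
Initial tableau (one row per fragment):
  row 1: a1 a2 b13 a4 a5 b16 a7 a8
  row 2: a1 a2 a3 a4 a5 a6 b27 b28
  row 3: b31 a2 b33 b34 a5 a6 a7 a8
Rows 1 and 3 agree on G; apply G→C and equate their C entries.
Rows 1 and 2 agree on A; apply A→H and equate their H entries.
Rows 2 and 3 agree on F; apply F→AC and equate their AC entries.
No row becomes fully distinguished — the join is lossy.

No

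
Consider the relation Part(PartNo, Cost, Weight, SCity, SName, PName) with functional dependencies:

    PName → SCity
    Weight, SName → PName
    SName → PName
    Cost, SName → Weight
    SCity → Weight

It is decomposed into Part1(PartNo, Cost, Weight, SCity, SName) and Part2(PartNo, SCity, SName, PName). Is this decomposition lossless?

Yes

Common attributes: Part1 ∩ Part2 = {PartNo, SCity, SName}.
Closure of {PartNo, SCity, SName}: SName → PName applies, adding PName; SCity → Weight applies, adding Weight. So (PartNo, SCity, SName)⁺ = {PartNo, Weight, SCity, SName, PName}.
This closure contains every attribute of Part2, so Part1 ∩ Part2 → Part2. The join is lossless.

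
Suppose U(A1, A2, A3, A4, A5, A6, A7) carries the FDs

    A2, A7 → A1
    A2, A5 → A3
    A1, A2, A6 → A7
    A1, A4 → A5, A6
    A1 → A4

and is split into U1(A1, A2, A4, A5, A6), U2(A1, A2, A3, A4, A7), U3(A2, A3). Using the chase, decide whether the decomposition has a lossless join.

Chase test. Columns are A1, A2, A3, A4, A5, A6, A7; row i has aⱼ where attribute j ∈ Ui, else bᵢⱼ.
Initial tableau (one row per fragment):
  row 1: a1 a2 b13 a4 a5 a6 b17
  row 2: a1 a2 a3 a4 b25 b26 a7
  row 3: b31 a2 a3 b34 b35 b36 b37
Rows 1 and 2 agree on A1, A4; apply A1, A4→A5, A6 and equate their A5, A6 entries.
Rows 1 and 2 agree on A2, A5; apply A2, A5→A3 and equate their A3 entries.
Rows 1 and 2 agree on A1, A2, A6; apply A1, A2, A6→A7 and equate their A7 entries.
Row 1 is now all distinguished symbols — the join is lossless.

Yes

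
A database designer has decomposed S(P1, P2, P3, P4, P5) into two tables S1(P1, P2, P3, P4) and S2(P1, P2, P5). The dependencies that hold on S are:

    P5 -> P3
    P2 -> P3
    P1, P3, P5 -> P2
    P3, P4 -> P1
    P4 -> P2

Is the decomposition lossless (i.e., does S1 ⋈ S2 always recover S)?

Common attributes: S1 ∩ S2 = {P1, P2}.
Closure of {P1, P2}: P2 → P3 applies, adding P3. So (P1, P2)⁺ = {P1, P2, P3}.
The closure contains neither all of S1 = {P1, P2, P3, P4} nor all of S2 = {P1, P2, P5}, so the common attributes are not a superkey of either fragment. The join is lossy.

No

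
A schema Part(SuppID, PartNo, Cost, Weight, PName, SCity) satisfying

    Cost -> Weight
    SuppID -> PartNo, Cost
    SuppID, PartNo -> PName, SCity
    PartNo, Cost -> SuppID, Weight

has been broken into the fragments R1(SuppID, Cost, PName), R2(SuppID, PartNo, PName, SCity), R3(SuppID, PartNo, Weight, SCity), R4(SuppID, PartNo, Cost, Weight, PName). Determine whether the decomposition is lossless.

Chase test. Columns are SuppID, PartNo, Cost, Weight, PName, SCity; row i has aⱼ where attribute j ∈ Ri, else bᵢⱼ.
Initial tableau (one row per fragment):
  row 1: a1 b12 a3 b14 a5 b16
  row 2: a1 a2 b23 b24 a5 a6
  row 3: a1 a2 b33 a4 b35 a6
  row 4: a1 a2 a3 a4 a5 b46
Rows 1 and 4 agree on Cost; apply Cost→Weight and equate their Weight entries.
Rows 1 and 2 agree on SuppID; apply SuppID→PartNo, Cost and equate their PartNo, Cost entries.
Rows 1 and 3 agree on SuppID; apply SuppID→PartNo, Cost and equate their PartNo, Cost entries.
Rows 1 and 2 agree on SuppID, PartNo; apply SuppID, PartNo→PName, SCity and equate their PName, SCity entries.
Rows 1 and 3 agree on SuppID, PartNo; apply SuppID, PartNo→PName, SCity and equate their PName, SCity entries.
Rows 1 and 4 agree on SuppID, PartNo; apply SuppID, PartNo→PName, SCity and equate their PName, SCity entries.
Rows 1 and 2 agree on PartNo, Cost; apply PartNo, Cost→SuppID, Weight and equate their SuppID, Weight entries.
Row 1 is now all distinguished symbols — the join is lossless.

Yes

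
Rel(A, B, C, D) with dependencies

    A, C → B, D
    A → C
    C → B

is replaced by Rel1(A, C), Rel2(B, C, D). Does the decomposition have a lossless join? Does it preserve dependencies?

Lossless test: (C)⁺ = {B, C}, which is a superkey of neither fragment — lossy.
Dependency preservation: the restricted closure of {A, C} across the fragments never reaches {B, D}, so A, C → B, D cannot be enforced without a join — not preserved.

lossy and not dependency-preserving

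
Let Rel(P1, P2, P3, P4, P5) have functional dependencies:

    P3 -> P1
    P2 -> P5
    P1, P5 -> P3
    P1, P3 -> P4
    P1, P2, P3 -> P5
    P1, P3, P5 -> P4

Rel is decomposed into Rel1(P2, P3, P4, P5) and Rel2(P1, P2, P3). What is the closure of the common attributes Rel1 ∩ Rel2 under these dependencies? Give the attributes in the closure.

Rel1 ∩ Rel2 = {P2, P3}.
P3 → P1 applies, adding P1
P2 → P5 applies, adding P5
P1, P3 → P4 applies, adding P4
Closure: {P1, P2, P3, P4, P5}.

P1, P2, P3, P4, P5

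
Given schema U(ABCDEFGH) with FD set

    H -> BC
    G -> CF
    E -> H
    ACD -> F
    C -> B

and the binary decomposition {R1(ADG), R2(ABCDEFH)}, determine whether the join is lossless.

No

Common attributes: R1 ∩ R2 = {AD}.
No dependency enlarges {AD}, so (AD)⁺ = {AD}.
The closure contains neither all of R1 = {ADG} nor all of R2 = {ABCDEFH}, so the common attributes are not a superkey of either fragment. The join is lossy.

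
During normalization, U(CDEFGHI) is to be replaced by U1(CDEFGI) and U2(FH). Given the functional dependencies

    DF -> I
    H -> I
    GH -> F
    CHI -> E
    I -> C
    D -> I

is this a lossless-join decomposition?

No

Common attributes: U1 ∩ U2 = {F}.
No dependency enlarges {F}, so (F)⁺ = {F}.
The closure contains neither all of U1 = {CDEFGI} nor all of U2 = {FH}, so the common attributes are not a superkey of either fragment. The join is lossy.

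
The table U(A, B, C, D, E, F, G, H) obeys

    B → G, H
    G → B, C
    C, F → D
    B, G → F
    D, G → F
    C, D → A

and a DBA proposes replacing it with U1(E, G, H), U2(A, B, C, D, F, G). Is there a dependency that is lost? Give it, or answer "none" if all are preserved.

B → G, H: restricted closure across fragments reaches G, H.
G → B, C lies within U2.
C, F → D lies within U2.
B, G → F lies within U2.
D, G → F lies within U2.
C, D → A lies within U2.
Every dependency is enforceable on the fragments, so the decomposition is dependency-preserving.

none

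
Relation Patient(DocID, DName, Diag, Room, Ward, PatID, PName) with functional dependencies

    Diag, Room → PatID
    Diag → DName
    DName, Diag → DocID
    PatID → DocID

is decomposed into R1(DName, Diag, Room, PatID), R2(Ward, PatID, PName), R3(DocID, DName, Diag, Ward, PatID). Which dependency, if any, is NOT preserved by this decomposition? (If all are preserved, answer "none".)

Diag, Room → PatID lies within R1.
Diag → DName lies within R1.
DName, Diag → DocID lies within R3.
PatID → DocID lies within R3.
Every dependency is enforceable on the fragments, so the decomposition is dependency-preserving.

none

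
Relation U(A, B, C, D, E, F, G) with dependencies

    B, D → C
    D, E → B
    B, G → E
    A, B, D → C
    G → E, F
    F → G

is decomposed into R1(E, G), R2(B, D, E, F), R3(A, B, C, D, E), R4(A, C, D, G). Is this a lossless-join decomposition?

Chase test. Columns are A, B, C, D, E, F, G; row i has aⱼ where attribute j ∈ Ri, else bᵢⱼ.
Initial tableau (one row per fragment):
  row 1: b11 b12 b13 b14 a5 b16 a7
  row 2: b21 a2 b23 a4 a5 a6 b27
  row 3: a1 a2 a3 a4 a5 b36 b37
  row 4: a1 b42 a3 a4 b45 b46 a7
Rows 2 and 3 agree on B, D; apply B, D→C and equate their C entries.
Rows 1 and 4 agree on G; apply G→E, F and equate their E, F entries.
Rows 2 and 4 agree on D, E; apply D, E→B and equate their B entries.
No row becomes fully distinguished — the join is lossy.

No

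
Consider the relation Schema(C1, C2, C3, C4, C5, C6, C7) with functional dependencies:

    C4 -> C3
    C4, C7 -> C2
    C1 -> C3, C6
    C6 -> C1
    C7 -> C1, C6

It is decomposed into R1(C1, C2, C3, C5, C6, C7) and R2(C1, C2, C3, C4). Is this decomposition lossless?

Common attributes: R1 ∩ R2 = {C1, C2, C3}.
Closure of {C1, C2, C3}: C1 → C3, C6 applies, adding C6. So (C1, C2, C3)⁺ = {C1, C2, C3, C6}.
The closure contains neither all of R1 = {C1, C2, C3, C5, C6, C7} nor all of R2 = {C1, C2, C3, C4}, so the common attributes are not a superkey of either fragment. The join is lossy.

No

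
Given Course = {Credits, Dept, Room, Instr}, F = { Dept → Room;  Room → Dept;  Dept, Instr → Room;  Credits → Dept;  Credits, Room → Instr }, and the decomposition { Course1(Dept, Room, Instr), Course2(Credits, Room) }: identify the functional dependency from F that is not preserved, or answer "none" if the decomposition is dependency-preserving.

Check Credits, Room → Instr: no single fragment contains all of {Credits, Room, Instr}, and the restricted closure of {Credits, Room} across the fragments never reaches {Instr}.
Dept → Room is preserved.
Room → Dept is preserved.
Dept, Instr → Room is preserved.
Credits → Dept is preserved.

Credits, Room → Instr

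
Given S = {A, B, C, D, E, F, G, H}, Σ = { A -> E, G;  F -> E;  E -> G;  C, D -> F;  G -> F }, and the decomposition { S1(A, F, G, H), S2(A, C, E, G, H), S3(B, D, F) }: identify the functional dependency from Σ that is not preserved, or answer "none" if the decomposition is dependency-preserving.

C, D -> F

Check C, D → F: no single fragment contains all of {C, D, F}, and the restricted closure of {C, D} across the fragments never reaches {F}.
A → E, G is preserved.
F → E is preserved.
E → G is preserved.
G → F is preserved.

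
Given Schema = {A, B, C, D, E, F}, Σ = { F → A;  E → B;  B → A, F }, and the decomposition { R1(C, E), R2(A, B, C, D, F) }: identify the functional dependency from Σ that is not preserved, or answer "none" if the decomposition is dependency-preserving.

Check E → B: no single fragment contains all of {B, E}, and the restricted closure of {E} across the fragments never reaches {B}.
F → A is preserved.
B → A, F is preserved.

E → B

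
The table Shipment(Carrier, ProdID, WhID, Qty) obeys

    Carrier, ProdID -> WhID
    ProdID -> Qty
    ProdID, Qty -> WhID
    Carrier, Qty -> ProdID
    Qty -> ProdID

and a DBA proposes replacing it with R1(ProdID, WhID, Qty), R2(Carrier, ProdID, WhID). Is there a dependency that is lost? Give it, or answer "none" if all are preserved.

none

Carrier, ProdID → WhID lies within R2.
ProdID → Qty lies within R1.
ProdID, Qty → WhID lies within R1.
Carrier, Qty → ProdID: restricted closure across fragments reaches ProdID.
Qty → ProdID lies within R1.
Every dependency is enforceable on the fragments, so the decomposition is dependency-preserving.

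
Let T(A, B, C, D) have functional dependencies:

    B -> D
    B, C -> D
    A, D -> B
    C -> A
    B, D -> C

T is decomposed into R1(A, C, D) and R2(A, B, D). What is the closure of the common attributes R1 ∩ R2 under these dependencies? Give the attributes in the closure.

R1 ∩ R2 = {A, D}.
A, D → B applies, adding B
B, D → C applies, adding C
Closure: {A, B, C, D}.

A, B, C, D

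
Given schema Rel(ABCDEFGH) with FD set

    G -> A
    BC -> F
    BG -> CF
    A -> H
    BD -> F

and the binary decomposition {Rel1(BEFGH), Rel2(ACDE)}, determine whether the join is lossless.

No

Common attributes: Rel1 ∩ Rel2 = {E}.
No dependency enlarges {E}, so (E)⁺ = {E}.
The closure contains neither all of Rel1 = {BEFGH} nor all of Rel2 = {ACDE}, so the common attributes are not a superkey of either fragment. The join is lossy.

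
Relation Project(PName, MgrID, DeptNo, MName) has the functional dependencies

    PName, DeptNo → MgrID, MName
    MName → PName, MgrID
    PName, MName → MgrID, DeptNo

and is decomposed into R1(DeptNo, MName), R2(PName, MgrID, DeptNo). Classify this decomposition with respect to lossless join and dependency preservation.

lossy and not dependency-preserving

Lossless test: (DeptNo)⁺ = {DeptNo}, which is a superkey of neither fragment — lossy.
Dependency preservation: the restricted closure of {PName, DeptNo} across the fragments never reaches {MgrID, MName}, so PName, DeptNo → MgrID, MName cannot be enforced without a join — not preserved.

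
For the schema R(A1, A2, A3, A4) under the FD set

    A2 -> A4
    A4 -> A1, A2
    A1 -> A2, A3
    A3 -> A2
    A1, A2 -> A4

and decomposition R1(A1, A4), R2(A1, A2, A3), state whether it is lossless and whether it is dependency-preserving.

Lossless test: (A1)⁺ = {A1, A2, A3, A4}, which contains all of one fragment — lossless.
Dependency preservation: A2 → A4; A4 → A1, A2; A1, A2 → A4 are not contained in any single fragment, but the restricted closure of each left-hand side across the fragments still reaches the right-hand side; the remaining FDs each lie inside some fragment. All dependencies are preserved.

lossless and dependency-preserving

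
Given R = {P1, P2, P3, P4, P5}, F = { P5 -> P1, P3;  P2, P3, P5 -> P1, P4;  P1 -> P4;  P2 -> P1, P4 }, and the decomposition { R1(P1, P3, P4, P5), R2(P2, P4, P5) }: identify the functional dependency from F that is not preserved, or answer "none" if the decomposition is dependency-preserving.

Check P2 → P1, P4: no single fragment contains all of {P1, P2, P4}, and the restricted closure of {P2} across the fragments never reaches {P1, P4}.
P5 → P1, P3 is preserved.
P2, P3, P5 → P1, P4 is preserved.
P1 → P4 is preserved.

P2 -> P1, P4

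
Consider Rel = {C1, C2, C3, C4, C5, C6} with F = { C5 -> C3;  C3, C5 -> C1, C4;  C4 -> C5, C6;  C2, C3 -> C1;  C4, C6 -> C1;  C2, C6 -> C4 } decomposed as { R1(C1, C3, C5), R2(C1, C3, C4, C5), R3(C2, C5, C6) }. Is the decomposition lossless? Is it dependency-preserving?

lossless but not dependency-preserving

Lossless test (chase): Rows 1 and 3 agree on C5; apply C5→C3 and equate their C3 entries. Rows 1 and 2 agree on C3, C5; apply C3, C5→C1, C4 and equate their C1, C4 entries. Rows 1 and 3 agree on C3, C5; apply C3, C5→C1, C4 and equate their C1, C4 entries. Rows 1 and 2 agree on C4; apply C4→C5, C6 and equate their C5, C6 entries. Rows 1 and 3 agree on C4; apply C4→C5, C6 and equate their C5, C6 entries. Row 3 is now all distinguished symbols — the join is lossless.
Dependency preservation: the restricted closure of {C2, C3} across the fragments never reaches {C1}, so C2, C3 → C1 cannot be enforced without a join — not preserved.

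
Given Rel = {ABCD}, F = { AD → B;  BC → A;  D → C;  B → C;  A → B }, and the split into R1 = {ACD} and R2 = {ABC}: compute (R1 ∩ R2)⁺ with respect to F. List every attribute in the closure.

R1 ∩ R2 = {AC}.
A → B applies, adding B
Closure: {ABC}.

ABC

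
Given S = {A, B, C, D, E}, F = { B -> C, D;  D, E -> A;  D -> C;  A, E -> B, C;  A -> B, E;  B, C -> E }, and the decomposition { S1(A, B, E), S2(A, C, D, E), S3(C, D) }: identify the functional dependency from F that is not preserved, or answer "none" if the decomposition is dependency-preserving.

B → C, D: restricted closure across fragments reaches C, D.
D, E → A lies within S2.
D → C lies within S2.
A, E → B, C: restricted closure across fragments reaches B, C.
A → B, E lies within S1.
B, C → E: restricted closure across fragments reaches E.
Every dependency is enforceable on the fragments, so the decomposition is dependency-preserving.

none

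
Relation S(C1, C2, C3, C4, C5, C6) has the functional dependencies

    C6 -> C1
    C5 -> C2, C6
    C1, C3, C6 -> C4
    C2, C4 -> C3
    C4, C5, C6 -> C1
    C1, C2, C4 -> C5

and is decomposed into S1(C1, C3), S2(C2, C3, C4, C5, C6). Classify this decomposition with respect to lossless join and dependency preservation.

Lossless test: (C3)⁺ = {C3}, which is a superkey of neither fragment — lossy.
Dependency preservation: the restricted closure of {C6} across the fragments never reaches {C1}, so C6 → C1 cannot be enforced without a join — not preserved.

lossy and not dependency-preserving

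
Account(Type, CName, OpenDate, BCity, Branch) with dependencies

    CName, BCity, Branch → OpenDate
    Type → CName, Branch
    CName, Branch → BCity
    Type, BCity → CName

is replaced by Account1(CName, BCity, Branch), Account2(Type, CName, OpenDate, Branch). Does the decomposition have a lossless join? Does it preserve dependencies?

lossless and dependency-preserving

Lossless test: (CName, Branch)⁺ = {CName, OpenDate, BCity, Branch}, which contains all of one fragment — lossless.
Dependency preservation: CName, BCity, Branch → OpenDate; Type, BCity → CName are not contained in any single fragment, but the restricted closure of each left-hand side across the fragments still reaches the right-hand side; the remaining FDs each lie inside some fragment. All dependencies are preserved.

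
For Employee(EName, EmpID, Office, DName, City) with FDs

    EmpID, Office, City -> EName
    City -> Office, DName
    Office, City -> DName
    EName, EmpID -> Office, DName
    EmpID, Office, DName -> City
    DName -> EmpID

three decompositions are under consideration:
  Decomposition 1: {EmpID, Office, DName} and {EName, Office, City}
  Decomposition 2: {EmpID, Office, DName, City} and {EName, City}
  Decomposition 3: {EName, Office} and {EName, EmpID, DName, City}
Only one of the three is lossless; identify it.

Decomposition 2

Decomposition 1: common = {Office}, closure = {Office} → lossy.
Decomposition 2: common = {City}, closure = {EName, EmpID, Office, DName, City} → lossless.
Decomposition 3: common = {EName}, closure = {EName} → lossy.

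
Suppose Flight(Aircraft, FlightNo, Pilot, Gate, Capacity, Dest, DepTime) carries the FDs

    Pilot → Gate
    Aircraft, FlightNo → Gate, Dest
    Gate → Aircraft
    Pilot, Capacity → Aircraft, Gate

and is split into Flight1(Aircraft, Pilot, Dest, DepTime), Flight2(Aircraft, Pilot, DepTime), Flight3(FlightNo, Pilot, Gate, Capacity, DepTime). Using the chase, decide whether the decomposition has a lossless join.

Chase test. Columns are Aircraft, FlightNo, Pilot, Gate, Capacity, Dest, DepTime; row i has aⱼ where attribute j ∈ Flighti, else bᵢⱼ.
Initial tableau (one row per fragment):
  row 1: a1 b12 a3 b14 b15 a6 a7
  row 2: a1 b22 a3 b24 b25 b26 a7
  row 3: b31 a2 a3 a4 a5 b36 a7
Rows 1 and 2 agree on Pilot; apply Pilot→Gate and equate their Gate entries.
Rows 1 and 3 agree on Pilot; apply Pilot→Gate and equate their Gate entries.
Rows 1 and 3 agree on Gate; apply Gate→Aircraft and equate their Aircraft entries.
No row becomes fully distinguished — the join is lossy.

No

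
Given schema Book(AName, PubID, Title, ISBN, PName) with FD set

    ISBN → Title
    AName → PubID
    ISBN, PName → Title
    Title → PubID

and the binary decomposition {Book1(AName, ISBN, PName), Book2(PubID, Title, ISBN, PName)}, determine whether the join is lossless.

Yes

Common attributes: Book1 ∩ Book2 = {ISBN, PName}.
Closure of {ISBN, PName}: ISBN → Title applies, adding Title; Title → PubID applies, adding PubID. So (ISBN, PName)⁺ = {PubID, Title, ISBN, PName}.
This closure contains every attribute of Book2, so Book1 ∩ Book2 → Book2. The join is lossless.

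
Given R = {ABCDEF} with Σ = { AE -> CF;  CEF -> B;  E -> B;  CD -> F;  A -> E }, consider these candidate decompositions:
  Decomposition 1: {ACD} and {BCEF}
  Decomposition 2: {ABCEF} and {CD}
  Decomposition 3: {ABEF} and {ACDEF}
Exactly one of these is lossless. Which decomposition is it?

Decomposition 1: common = {C}, closure = {C} → lossy.
Decomposition 2: common = {C}, closure = {C} → lossy.
Decomposition 3: common = {AEF}, closure = {ABCEF} → lossless.

Decomposition 3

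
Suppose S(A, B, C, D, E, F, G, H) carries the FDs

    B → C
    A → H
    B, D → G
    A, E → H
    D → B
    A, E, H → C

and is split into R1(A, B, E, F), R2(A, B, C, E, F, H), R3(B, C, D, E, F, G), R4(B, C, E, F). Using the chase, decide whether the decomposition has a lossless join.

Chase test. Columns are A, B, C, D, E, F, G, H; row i has aⱼ where attribute j ∈ Ri, else bᵢⱼ.
Initial tableau (one row per fragment):
  row 1: a1 a2 b13 b14 a5 a6 b17 b18
  row 2: a1 a2 a3 b24 a5 a6 b27 a8
  row 3: b31 a2 a3 a4 a5 a6 a7 b38
  row 4: b41 a2 a3 b44 a5 a6 b47 b48
Rows 1 and 2 agree on B; apply B→C and equate their C entries.
Rows 1 and 2 agree on A; apply A→H and equate their H entries.
No row becomes fully distinguished — the join is lossy.

No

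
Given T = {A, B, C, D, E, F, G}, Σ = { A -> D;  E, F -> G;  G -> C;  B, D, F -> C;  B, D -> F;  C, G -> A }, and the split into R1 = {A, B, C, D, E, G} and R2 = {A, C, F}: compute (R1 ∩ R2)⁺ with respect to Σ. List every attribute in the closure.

R1 ∩ R2 = {A, C}.
A → D applies, adding D
Closure: {A, C, D}.

A, C, D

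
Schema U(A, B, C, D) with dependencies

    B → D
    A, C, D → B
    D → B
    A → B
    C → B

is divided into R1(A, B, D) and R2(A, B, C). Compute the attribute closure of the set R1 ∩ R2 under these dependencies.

R1 ∩ R2 = {A, B}.
B → D applies, adding D
Closure: {A, B, D}.

A, B, D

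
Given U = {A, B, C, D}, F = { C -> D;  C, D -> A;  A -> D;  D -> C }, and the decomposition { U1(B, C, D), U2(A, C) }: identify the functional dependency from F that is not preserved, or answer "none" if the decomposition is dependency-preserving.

none

C → D lies within U1.
C, D → A: restricted closure across fragments reaches A.
A → D: restricted closure across fragments reaches D.
D → C lies within U1.
Every dependency is enforceable on the fragments, so the decomposition is dependency-preserving.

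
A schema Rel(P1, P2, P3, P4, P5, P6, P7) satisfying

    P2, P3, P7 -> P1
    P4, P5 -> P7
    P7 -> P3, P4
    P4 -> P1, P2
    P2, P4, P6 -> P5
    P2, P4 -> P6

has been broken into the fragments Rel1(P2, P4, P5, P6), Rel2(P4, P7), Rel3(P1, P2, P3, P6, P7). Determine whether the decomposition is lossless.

Yes

Chase test. Columns are P1, P2, P3, P4, P5, P6, P7; row i has aⱼ where attribute j ∈ Reli, else bᵢⱼ.
Initial tableau (one row per fragment):
  row 1: b11 a2 b13 a4 a5 a6 b17
  row 2: b21 b22 b23 a4 b25 b26 a7
  row 3: a1 a2 a3 b34 b35 a6 a7
Rows 2 and 3 agree on P7; apply P7→P3, P4 and equate their P3, P4 entries.
Rows 1 and 2 agree on P4; apply P4→P1, P2 and equate their P1, P2 entries.
Rows 1 and 3 agree on P4; apply P4→P1, P2 and equate their P1, P2 entries.
Rows 1 and 3 agree on P2, P4, P6; apply P2, P4, P6→P5 and equate their P5 entries.
Rows 1 and 2 agree on P2, P4; apply P2, P4→P6 and equate their P6 entries.
Rows 1 and 3 agree on P4, P5; apply P4, P5→P7 and equate their P7 entries.
Rows 1 and 2 agree on P7; apply P7→P3, P4 and equate their P3, P4 entries.
Rows 1 and 2 agree on P2, P4, P6; apply P2, P4, P6→P5 and equate their P5 entries.
Row 1 is now all distinguished symbols — the join is lossless.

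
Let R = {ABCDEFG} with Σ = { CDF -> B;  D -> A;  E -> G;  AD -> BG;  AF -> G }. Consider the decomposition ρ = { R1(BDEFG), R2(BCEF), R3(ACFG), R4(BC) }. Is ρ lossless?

No

Chase test. Columns are ABCDEFG; row i has aⱼ where attribute j ∈ Ri, else bᵢⱼ.
Initial tableau (one row per fragment):
  row 1: b11 a2 b13 a4 a5 a6 a7
  row 2: b21 a2 a3 b24 a5 a6 b27
  row 3: a1 b32 a3 b34 b35 a6 a7
  row 4: b41 a2 a3 b44 b45 b46 b47
Rows 1 and 2 agree on E; apply E→G and equate their G entries.
No row becomes fully distinguished — the join is lossy.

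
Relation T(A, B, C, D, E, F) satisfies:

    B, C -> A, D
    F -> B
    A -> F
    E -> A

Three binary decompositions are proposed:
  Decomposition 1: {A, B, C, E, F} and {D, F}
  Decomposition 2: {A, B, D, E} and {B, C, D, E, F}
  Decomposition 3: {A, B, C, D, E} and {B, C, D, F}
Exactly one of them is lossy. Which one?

Decomposition 1

Decomposition 1: common = {F}, closure = {B, F} → lossy.
Decomposition 2: common = {B, D, E}, closure = {A, B, D, E, F} → lossless.
Decomposition 3: common = {B, C, D}, closure = {A, B, C, D, F} → lossless.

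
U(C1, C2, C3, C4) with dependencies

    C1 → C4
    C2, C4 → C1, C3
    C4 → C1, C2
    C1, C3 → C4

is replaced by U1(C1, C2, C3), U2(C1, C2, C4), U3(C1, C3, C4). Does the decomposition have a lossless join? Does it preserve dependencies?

lossless and dependency-preserving

Lossless test (chase): Rows 1 and 2 agree on C1; apply C1→C4 and equate their C4 entries. Rows 1 and 2 agree on C2, C4; apply C2, C4→C1, C3 and equate their C1, C3 entries. Rows 1 and 3 agree on C4; apply C4→C1, C2 and equate their C1, C2 entries. Row 1 is now all distinguished symbols — the join is lossless.
Dependency preservation: C2, C4 → C1, C3 is not contained in any single fragment, but the restricted closure of its left-hand side across the fragments still reaches the right-hand side; the remaining FDs each lie inside some fragment. All dependencies are preserved.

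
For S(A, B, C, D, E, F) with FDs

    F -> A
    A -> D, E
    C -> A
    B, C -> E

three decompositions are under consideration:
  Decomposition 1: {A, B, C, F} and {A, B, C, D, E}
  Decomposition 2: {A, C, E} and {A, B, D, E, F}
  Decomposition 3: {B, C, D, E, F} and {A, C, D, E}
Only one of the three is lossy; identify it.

Decomposition 1: common = {A, B, C}, closure = {A, B, C, D, E} → lossless.
Decomposition 2: common = {A, E}, closure = {A, D, E} → lossy.
Decomposition 3: common = {C, D, E}, closure = {A, C, D, E} → lossless.

Decomposition 2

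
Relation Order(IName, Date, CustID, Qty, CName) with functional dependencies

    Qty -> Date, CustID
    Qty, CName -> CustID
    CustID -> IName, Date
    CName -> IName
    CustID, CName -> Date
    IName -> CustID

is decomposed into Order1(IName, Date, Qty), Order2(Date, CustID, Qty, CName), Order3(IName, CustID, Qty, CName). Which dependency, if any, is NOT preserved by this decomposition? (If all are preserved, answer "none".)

none

Qty → Date, CustID lies within Order2.
Qty, CName → CustID lies within Order2.
CustID → IName, Date: restricted closure across fragments reaches IName, Date.
CName → IName lies within Order3.
CustID, CName → Date lies within Order2.
IName → CustID lies within Order3.
Every dependency is enforceable on the fragments, so the decomposition is dependency-preserving.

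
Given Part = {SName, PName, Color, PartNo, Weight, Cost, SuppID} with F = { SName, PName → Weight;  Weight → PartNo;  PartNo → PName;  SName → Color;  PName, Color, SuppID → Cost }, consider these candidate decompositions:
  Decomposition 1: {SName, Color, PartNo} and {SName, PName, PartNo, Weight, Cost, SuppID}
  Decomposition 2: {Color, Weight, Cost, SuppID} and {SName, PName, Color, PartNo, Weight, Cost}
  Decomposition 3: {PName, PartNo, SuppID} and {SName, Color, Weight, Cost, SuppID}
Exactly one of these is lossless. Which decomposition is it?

Decomposition 1

Decomposition 1: common = {SName, PartNo}, closure = {SName, PName, Color, PartNo, Weight} → lossless.
Decomposition 2: common = {Color, Weight, Cost}, closure = {PName, Color, PartNo, Weight, Cost} → lossy.
Decomposition 3: common = {SuppID}, closure = {SuppID} → lossy.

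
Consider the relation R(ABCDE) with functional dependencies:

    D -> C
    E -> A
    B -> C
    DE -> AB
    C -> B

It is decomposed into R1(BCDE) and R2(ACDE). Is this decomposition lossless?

Common attributes: R1 ∩ R2 = {CDE}.
Closure of {CDE}: E → A applies, adding A; DE → AB applies, adding B. So (CDE)⁺ = {ABCDE}.
This closure contains every attribute of R1, so R1 ∩ R2 → R1. The join is lossless.

Yes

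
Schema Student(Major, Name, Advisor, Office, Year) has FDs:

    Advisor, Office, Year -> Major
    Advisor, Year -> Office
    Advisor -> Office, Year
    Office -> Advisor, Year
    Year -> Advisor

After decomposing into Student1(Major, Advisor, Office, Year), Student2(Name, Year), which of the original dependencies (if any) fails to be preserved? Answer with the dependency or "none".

Advisor, Office, Year → Major lies within Student1.
Advisor, Year → Office lies within Student1.
Advisor → Office, Year lies within Student1.
Office → Advisor, Year lies within Student1.
Year → Advisor lies within Student1.
Every dependency is enforceable on the fragments, so the decomposition is dependency-preserving.

none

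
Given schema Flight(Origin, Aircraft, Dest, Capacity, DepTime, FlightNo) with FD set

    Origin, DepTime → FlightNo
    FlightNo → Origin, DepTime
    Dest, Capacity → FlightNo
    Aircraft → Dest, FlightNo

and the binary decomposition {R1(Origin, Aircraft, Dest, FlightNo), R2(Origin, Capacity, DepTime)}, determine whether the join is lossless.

No

Common attributes: R1 ∩ R2 = {Origin}.
No dependency enlarges {Origin}, so (Origin)⁺ = {Origin}.
The closure contains neither all of R1 = {Origin, Aircraft, Dest, FlightNo} nor all of R2 = {Origin, Capacity, DepTime}, so the common attributes are not a superkey of either fragment. The join is lossy.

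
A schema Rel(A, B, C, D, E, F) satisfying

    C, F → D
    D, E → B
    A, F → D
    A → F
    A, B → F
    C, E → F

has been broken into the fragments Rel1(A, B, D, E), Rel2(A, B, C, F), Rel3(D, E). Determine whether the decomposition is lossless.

Chase test. Columns are A, B, C, D, E, F; row i has aⱼ where attribute j ∈ Reli, else bᵢⱼ.
Initial tableau (one row per fragment):
  row 1: a1 a2 b13 a4 a5 b16
  row 2: a1 a2 a3 b24 b25 a6
  row 3: b31 b32 b33 a4 a5 b36
Rows 1 and 3 agree on D, E; apply D, E→B and equate their B entries.
Rows 1 and 2 agree on A; apply A→F and equate their F entries.
Rows 1 and 2 agree on A, F; apply A, F→D and equate their D entries.
No row becomes fully distinguished — the join is lossy.

No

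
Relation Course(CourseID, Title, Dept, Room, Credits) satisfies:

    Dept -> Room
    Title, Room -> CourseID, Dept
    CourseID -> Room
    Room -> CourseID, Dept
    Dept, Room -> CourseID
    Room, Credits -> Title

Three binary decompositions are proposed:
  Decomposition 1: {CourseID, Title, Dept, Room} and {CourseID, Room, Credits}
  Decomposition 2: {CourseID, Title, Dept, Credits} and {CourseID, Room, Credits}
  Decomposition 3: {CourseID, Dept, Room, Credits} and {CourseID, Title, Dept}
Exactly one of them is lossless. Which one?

Decomposition 1: common = {CourseID, Room}, closure = {CourseID, Dept, Room} → lossy.
Decomposition 2: common = {CourseID, Credits}, closure = {CourseID, Title, Dept, Room, Credits} → lossless.
Decomposition 3: common = {CourseID, Dept}, closure = {CourseID, Dept, Room} → lossy.

Decomposition 2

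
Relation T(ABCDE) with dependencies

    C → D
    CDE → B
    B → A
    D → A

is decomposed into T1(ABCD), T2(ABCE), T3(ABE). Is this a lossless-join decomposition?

Yes

Chase test. Columns are ABCDE; row i has aⱼ where attribute j ∈ Ti, else bᵢⱼ.
Initial tableau (one row per fragment):
  row 1: a1 a2 a3 a4 b15
  row 2: a1 a2 a3 b24 a5
  row 3: a1 a2 b33 b34 a5
Rows 1 and 2 agree on C; apply C→D and equate their D entries.
Row 2 is now all distinguished symbols — the join is lossless.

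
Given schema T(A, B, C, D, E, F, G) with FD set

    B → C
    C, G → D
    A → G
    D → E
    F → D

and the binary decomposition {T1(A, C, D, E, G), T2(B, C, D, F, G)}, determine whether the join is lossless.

No

Common attributes: T1 ∩ T2 = {C, D, G}.
Closure of {C, D, G}: D → E applies, adding E. So (C, D, G)⁺ = {C, D, E, G}.
The closure contains neither all of T1 = {A, C, D, E, G} nor all of T2 = {B, C, D, F, G}, so the common attributes are not a superkey of either fragment. The join is lossy.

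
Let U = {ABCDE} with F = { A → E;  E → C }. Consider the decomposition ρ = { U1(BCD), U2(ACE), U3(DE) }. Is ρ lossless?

No

Chase test. Columns are ABCDE; row i has aⱼ where attribute j ∈ Ui, else bᵢⱼ.
Initial tableau (one row per fragment):
  row 1: b11 a2 a3 a4 b15
  row 2: a1 b22 a3 b24 a5
  row 3: b31 b32 b33 a4 a5
Rows 2 and 3 agree on E; apply E→C and equate their C entries.
No row becomes fully distinguished — the join is lossy.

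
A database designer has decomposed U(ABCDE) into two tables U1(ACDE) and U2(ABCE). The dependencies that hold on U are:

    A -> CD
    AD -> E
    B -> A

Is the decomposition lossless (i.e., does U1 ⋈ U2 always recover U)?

Common attributes: U1 ∩ U2 = {ACE}.
Closure of {ACE}: A → CD applies, adding D. So (ACE)⁺ = {ACDE}.
This closure contains every attribute of U1, so U1 ∩ U2 → U1. The join is lossless.

Yes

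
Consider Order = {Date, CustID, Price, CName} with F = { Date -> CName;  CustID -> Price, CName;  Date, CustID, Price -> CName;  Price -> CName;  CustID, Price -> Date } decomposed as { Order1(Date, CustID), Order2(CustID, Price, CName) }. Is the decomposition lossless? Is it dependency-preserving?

Lossless test: (CustID)⁺ = {Date, CustID, Price, CName}, which contains all of one fragment — lossless.
Dependency preservation: the restricted closure of {Date} across the fragments never reaches {CName}, so Date → CName cannot be enforced without a join — not preserved.

lossless but not dependency-preserving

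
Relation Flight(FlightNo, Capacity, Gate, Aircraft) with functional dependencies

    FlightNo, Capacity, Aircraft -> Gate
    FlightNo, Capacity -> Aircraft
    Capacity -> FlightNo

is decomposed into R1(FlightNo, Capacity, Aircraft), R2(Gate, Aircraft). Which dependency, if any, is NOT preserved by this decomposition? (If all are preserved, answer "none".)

FlightNo, Capacity, Aircraft -> Gate

Check FlightNo, Capacity, Aircraft → Gate: no single fragment contains all of {FlightNo, Capacity, Gate, Aircraft}, and the restricted closure of {FlightNo, Capacity, Aircraft} across the fragments never reaches {Gate}.
FlightNo, Capacity → Aircraft is preserved.
Capacity → FlightNo is preserved.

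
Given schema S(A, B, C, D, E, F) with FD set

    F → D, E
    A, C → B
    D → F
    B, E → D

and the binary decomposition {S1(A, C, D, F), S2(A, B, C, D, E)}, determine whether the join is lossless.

Yes

Common attributes: S1 ∩ S2 = {A, C, D}.
Closure of {A, C, D}: A, C → B applies, adding B; D → F applies, adding F; F → D, E applies, adding E. So (A, C, D)⁺ = {A, B, C, D, E, F}.
This closure contains every attribute of S1, so S1 ∩ S2 → S1. The join is lossless.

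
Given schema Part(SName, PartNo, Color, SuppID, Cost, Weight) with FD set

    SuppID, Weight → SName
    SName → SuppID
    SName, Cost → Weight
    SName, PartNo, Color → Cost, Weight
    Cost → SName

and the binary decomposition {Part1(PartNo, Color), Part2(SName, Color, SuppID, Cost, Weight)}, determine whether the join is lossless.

No

Common attributes: Part1 ∩ Part2 = {Color}.
No dependency enlarges {Color}, so (Color)⁺ = {Color}.
The closure contains neither all of Part1 = {PartNo, Color} nor all of Part2 = {SName, Color, SuppID, Cost, Weight}, so the common attributes are not a superkey of either fragment. The join is lossy.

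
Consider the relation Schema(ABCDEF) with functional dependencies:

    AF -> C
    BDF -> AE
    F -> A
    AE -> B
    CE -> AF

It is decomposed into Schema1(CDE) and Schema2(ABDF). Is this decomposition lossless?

No

Common attributes: Schema1 ∩ Schema2 = {D}.
No dependency enlarges {D}, so (D)⁺ = {D}.
The closure contains neither all of Schema1 = {CDE} nor all of Schema2 = {ABDF}, so the common attributes are not a superkey of either fragment. The join is lossy.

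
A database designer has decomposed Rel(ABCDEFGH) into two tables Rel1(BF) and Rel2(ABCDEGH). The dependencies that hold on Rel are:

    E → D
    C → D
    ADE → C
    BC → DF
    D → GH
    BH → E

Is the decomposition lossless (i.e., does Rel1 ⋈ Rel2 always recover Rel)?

Common attributes: Rel1 ∩ Rel2 = {B}.
No dependency enlarges {B}, so (B)⁺ = {B}.
The closure contains neither all of Rel1 = {BF} nor all of Rel2 = {ABCDEGH}, so the common attributes are not a superkey of either fragment. The join is lossy.

No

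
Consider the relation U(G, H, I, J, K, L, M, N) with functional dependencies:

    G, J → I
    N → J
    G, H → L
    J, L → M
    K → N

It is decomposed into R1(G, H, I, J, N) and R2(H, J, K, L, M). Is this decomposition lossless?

No

Common attributes: R1 ∩ R2 = {H, J}.
No dependency enlarges {H, J}, so (H, J)⁺ = {H, J}.
The closure contains neither all of R1 = {G, H, I, J, N} nor all of R2 = {H, J, K, L, M}, so the common attributes are not a superkey of either fragment. The join is lossy.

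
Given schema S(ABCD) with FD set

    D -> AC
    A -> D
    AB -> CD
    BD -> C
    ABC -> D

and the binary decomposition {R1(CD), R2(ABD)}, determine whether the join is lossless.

Common attributes: R1 ∩ R2 = {D}.
Closure of {D}: D → AC applies, adding AC. So (D)⁺ = {ACD}.
This closure contains every attribute of R1, so R1 ∩ R2 → R1. The join is lossless.

Yes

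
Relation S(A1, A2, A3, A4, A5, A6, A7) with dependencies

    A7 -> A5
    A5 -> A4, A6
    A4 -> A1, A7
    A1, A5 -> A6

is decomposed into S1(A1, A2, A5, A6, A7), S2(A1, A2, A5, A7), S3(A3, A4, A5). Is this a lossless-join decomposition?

Chase test. Columns are A1, A2, A3, A4, A5, A6, A7; row i has aⱼ where attribute j ∈ Si, else bᵢⱼ.
Initial tableau (one row per fragment):
  row 1: a1 a2 b13 b14 a5 a6 a7
  row 2: a1 a2 b23 b24 a5 b26 a7
  row 3: b31 b32 a3 a4 a5 b36 b37
Rows 1 and 2 agree on A5; apply A5→A4, A6 and equate their A4, A6 entries.
Rows 1 and 3 agree on A5; apply A5→A4, A6 and equate their A4, A6 entries.
Rows 1 and 3 agree on A4; apply A4→A1, A7 and equate their A1, A7 entries.
No row becomes fully distinguished — the join is lossy.

No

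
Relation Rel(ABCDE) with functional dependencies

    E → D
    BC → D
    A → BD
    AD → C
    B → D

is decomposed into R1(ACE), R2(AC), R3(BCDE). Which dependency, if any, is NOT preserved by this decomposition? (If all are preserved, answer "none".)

Check A → BD: no single fragment contains all of {ABD}, and the restricted closure of {A} across the fragments never reaches {BD}.
E → D is preserved.
BC → D is preserved.
AD → C is preserved.
B → D is preserved.

A → BD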